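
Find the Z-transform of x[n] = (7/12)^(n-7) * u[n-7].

Time-shifting property: if X(z) = Z{x[n]}, then Z{x[n-d]} = z^(-d) * X(z)
X(z) = z/(z - 7/12) for x[n] = (7/12)^n * u[n]
Z{x[n-7]} = z^(-7) * z/(z - 7/12) = z^(-6)/(z - 7/12)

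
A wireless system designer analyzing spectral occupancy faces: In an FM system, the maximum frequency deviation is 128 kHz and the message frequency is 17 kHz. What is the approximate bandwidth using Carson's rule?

Carson's rule: BW = 2*(delta_f + f_m)
= 2*(128 + 17) kHz = 290 kHz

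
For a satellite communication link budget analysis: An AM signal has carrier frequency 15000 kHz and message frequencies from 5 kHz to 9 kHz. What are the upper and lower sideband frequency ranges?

Upper sideband (USB) = fc + [fm_low, fm_high] = 15000 + [5, 9] = [15005, 15009] kHz
Lower sideband (LSB) = fc - [fm_high, fm_low] = 15000 - [9, 5] = [14991, 14995] kHz
Total occupied spectrum: 14991 kHz to 15009 kHz (plus carrier at 15000 kHz)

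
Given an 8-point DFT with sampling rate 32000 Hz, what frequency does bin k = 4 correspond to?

The frequency of DFT bin k is: f_k = k * f_s / N
f_4 = 4 * 32000 / 8 = 16000 Hz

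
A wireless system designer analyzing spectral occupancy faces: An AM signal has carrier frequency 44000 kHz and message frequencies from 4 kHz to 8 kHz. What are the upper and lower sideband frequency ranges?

Upper sideband (USB) = fc + [fm_low, fm_high] = 44000 + [4, 8] = [44004, 44008] kHz
Lower sideband (LSB) = fc - [fm_high, fm_low] = 44000 - [8, 4] = [43992, 43996] kHz
Total occupied spectrum: 43992 kHz to 44008 kHz (plus carrier at 44000 kHz)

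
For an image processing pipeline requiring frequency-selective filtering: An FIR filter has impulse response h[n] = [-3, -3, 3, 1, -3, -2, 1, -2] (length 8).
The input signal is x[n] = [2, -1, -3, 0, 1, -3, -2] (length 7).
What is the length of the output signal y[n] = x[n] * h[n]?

For linear convolution, the output length is:
len(y) = len(x) + len(h) - 1 = 7 + 8 - 1 = 14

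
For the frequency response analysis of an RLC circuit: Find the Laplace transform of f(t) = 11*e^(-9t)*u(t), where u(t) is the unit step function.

Standard Laplace transform pair:
e^(-at)*u(t) <-> 1/(s+a)
With a = 9: L{11*e^(-9t)*u(t)} = 11/(s+9), ROC: Re(s) > -9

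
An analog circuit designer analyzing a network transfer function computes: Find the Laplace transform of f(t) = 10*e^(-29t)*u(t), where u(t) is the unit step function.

Standard Laplace transform pair:
e^(-at)*u(t) <-> 1/(s+a)
With a = 29: L{10*e^(-29t)*u(t)} = 10/(s+29), ROC: Re(s) > -29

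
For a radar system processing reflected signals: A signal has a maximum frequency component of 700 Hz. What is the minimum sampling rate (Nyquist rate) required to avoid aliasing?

By the Nyquist-Shannon sampling theorem,
the minimum sampling rate (Nyquist rate) must be at least 2 * f_max.
Nyquist rate = 2 * 700 Hz = 1400 Hz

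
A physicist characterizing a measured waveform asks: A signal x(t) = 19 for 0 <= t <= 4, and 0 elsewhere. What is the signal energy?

Energy = integral of |x(t)|^2 dt over the signal duration
= 19^2 * 4 = 361 * 4 = 1444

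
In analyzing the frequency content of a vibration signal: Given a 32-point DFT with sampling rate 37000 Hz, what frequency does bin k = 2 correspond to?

The frequency of DFT bin k is: f_k = k * f_s / N
f_2 = 2 * 37000 / 32 = 4625/2 Hz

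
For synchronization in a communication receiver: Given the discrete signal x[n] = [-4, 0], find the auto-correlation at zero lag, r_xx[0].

The auto-correlation at zero lag r_xx[0] equals the signal energy.
r_xx[0] = sum of x[n]^2 = (-4)^2 + 0^2
= 16 + 0 = 16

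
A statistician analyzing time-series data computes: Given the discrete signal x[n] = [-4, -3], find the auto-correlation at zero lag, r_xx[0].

The auto-correlation at zero lag r_xx[0] equals the signal energy.
r_xx[0] = sum of x[n]^2 = (-4)^2 + (-3)^2
= 16 + 9 = 25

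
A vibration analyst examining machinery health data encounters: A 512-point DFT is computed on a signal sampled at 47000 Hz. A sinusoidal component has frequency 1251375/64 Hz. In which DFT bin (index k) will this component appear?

DFT frequency resolution = f_s/N = 47000/512 = 5875/64 Hz
Bin index k = f_signal / resolution = 1251375/64 / 5875/64 = 213
The signal frequency 1251375/64 Hz falls in DFT bin k = 213.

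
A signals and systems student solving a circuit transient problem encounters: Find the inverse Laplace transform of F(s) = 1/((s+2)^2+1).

Standard pair: w/((s+a)^2+w^2) <-> e^(-at)*sin(wt)*u(t)
With a=2, w=1: f(t) = e^(-2t)*sin(t)*u(t)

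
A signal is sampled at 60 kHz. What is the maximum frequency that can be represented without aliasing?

The maximum frequency that can be represented without aliasing
is the Nyquist frequency: f_max = f_s / 2 = 60 kHz / 2 = 30 kHz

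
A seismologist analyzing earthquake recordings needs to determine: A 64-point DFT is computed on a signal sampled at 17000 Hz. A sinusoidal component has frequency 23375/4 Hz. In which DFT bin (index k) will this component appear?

DFT frequency resolution = f_s/N = 17000/64 = 2125/8 Hz
Bin index k = f_signal / resolution = 23375/4 / 2125/8 = 22
The signal frequency 23375/4 Hz falls in DFT bin k = 22.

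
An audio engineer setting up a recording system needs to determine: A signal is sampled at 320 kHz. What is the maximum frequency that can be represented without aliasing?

The maximum frequency that can be represented without aliasing
is the Nyquist frequency: f_max = f_s / 2 = 320 kHz / 2 = 160 kHz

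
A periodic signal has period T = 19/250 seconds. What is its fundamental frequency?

The fundamental frequency is the reciprocal of the period.
f = 1/T = 1/(19/250) = 250/19 Hz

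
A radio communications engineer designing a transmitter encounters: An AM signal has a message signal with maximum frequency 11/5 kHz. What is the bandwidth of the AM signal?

In AM (double-sideband), the bandwidth is twice the message frequency.
BW = 2 * f_m = 2 * 11/5 kHz = 22/5 kHz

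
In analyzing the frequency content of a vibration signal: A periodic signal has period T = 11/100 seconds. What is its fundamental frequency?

The fundamental frequency is the reciprocal of the period.
f = 1/T = 1/(11/100) = 100/11 Hz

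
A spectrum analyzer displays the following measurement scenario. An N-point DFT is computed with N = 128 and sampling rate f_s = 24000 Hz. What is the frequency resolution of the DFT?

DFT frequency resolution = f_s / N
= 24000 / 128 = 375/2 Hz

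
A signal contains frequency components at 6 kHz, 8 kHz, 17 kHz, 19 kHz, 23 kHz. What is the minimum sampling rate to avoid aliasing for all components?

The highest frequency component is f_max = 23 kHz.
Nyquist rate = 2 * f_max = 2 * 23 kHz = 46 kHz.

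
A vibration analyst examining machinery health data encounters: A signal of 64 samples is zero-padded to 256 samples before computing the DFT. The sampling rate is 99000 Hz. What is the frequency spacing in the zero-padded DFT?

Original DFT: N = 64, resolution = f_s/N = 99000/64 = 12375/8 Hz
Zero-padded DFT: N = 256, resolution = f_s/N = 99000/256 = 12375/32 Hz
Zero-padding interpolates the spectrum (finer frequency grid)
but does NOT improve the true spectral resolution (ability to resolve close frequencies).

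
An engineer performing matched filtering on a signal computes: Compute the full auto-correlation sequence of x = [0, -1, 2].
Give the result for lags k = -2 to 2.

r_xx[k] = sum_m x[m]*x[m+k], indexed from 0, for k = -2 to 2:
  r_xx[-2] = x[2]*x[0] = 0
  r_xx[-1] = x[1]*x[0] + x[2]*x[1] = -2
  r_xx[0] = x[0]*x[0] + x[1]*x[1] + x[2]*x[2] = 5
  r_xx[1] = x[0]*x[1] + x[1]*x[2] = -2
  r_xx[2] = x[0]*x[2] = 0
r_xx = [0, -2, 5, -2, 0]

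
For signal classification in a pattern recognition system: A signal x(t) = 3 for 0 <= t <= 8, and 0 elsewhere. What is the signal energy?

Energy = integral of |x(t)|^2 dt over the signal duration
= 3^2 * 8 = 9 * 8 = 72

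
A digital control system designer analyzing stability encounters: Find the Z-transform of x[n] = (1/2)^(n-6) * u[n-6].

Time-shifting property: if X(z) = Z{x[n]}, then Z{x[n-d]} = z^(-d) * X(z)
X(z) = z/(z - 1/2) for x[n] = (1/2)^n * u[n]
Z{x[n-6]} = z^(-6) * z/(z - 1/2) = z^(-5)/(z - 1/2)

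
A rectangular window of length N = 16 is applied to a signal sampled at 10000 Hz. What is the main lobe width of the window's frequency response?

For a rectangular window of length N,
the main lobe width in frequency is 2*f_s/N.
= 2*10000/16 = 1250 Hz
This determines the minimum frequency separation for resolving two sinusoids.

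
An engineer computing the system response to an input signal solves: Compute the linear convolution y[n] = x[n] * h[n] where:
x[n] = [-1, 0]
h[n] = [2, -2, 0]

y[n] = sum_k x[k]*h[n-k]. Output length = len(x) + len(h) - 1 = 2 + 3 - 1 = 4.
y[0] = -1*2 = -2
y[1] = 0*2 + -1*-2 = 2
y[2] = 0*-2 + -1*0 = 0
y[3] = 0*0 = 0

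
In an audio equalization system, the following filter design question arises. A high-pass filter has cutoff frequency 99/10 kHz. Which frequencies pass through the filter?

A high-pass filter passes all frequencies above the cutoff frequency 99/10 kHz and attenuates lower frequencies.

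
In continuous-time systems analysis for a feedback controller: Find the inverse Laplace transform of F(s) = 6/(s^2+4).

Standard pair: w/(s^2+w^2) <-> sin(wt)*u(t)
Recognize w^2 = 4, so w = 2; numerator 6 = 3*2.
f(t) = 3*sin(2t)*u(t)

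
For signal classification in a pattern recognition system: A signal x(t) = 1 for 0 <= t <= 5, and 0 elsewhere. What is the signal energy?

Energy = integral of |x(t)|^2 dt over the signal duration
= 1^2 * 5 = 1 * 5 = 5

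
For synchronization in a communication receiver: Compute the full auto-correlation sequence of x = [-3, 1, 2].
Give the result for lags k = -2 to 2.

r_xx[k] = sum_m x[m]*x[m+k], indexed from 0, for k = -2 to 2:
  r_xx[-2] = x[2]*x[0] = -6
  r_xx[-1] = x[1]*x[0] + x[2]*x[1] = -1
  r_xx[0] = x[0]*x[0] + x[1]*x[1] + x[2]*x[2] = 14
  r_xx[1] = x[0]*x[1] + x[1]*x[2] = -1
  r_xx[2] = x[0]*x[2] = -6
r_xx = [-6, -1, 14, -1, -6]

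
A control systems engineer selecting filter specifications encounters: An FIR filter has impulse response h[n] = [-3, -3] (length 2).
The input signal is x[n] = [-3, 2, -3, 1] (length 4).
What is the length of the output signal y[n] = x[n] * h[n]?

For linear convolution, the output length is:
len(y) = len(x) + len(h) - 1 = 4 + 2 - 1 = 5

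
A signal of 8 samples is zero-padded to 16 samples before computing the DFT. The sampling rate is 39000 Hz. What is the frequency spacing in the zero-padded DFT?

Original DFT: N = 8, resolution = f_s/N = 39000/8 = 4875 Hz
Zero-padded DFT: N = 16, resolution = f_s/N = 39000/16 = 4875/2 Hz
Zero-padding interpolates the spectrum (finer frequency grid)
but does NOT improve the true spectral resolution (ability to resolve close frequencies).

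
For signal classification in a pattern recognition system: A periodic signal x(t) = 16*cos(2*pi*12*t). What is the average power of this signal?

Average power of A*cos(wt) is A^2/2.
P = 16^2 / 2 = 256/2 = 128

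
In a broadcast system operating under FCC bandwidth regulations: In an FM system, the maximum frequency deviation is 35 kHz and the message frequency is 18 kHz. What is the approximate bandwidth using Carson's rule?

Carson's rule: BW = 2*(delta_f + f_m)
= 2*(35 + 18) kHz = 106 kHz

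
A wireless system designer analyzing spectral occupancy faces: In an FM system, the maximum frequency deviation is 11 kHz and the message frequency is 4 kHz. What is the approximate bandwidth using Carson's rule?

Carson's rule: BW = 2*(delta_f + f_m)
= 2*(11 + 4) kHz = 30 kHz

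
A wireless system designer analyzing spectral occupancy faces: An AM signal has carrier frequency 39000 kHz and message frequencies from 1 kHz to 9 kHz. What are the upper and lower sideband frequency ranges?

Upper sideband (USB) = fc + [fm_low, fm_high] = 39000 + [1, 9] = [39001, 39009] kHz
Lower sideband (LSB) = fc - [fm_high, fm_low] = 39000 - [9, 1] = [38991, 38999] kHz
Total occupied spectrum: 38991 kHz to 39009 kHz (plus carrier at 39000 kHz)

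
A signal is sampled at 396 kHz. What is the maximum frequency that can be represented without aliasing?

The maximum frequency that can be represented without aliasing
is the Nyquist frequency: f_max = f_s / 2 = 396 kHz / 2 = 198 kHz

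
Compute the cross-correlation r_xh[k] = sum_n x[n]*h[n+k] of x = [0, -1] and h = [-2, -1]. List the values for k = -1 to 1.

Both sequences indexed from 0 and zero outside their support.
Lags with overlap: k = -1 to 1.
  r_xh[-1] = x[1]*h[0] = 2
  r_xh[0] = x[0]*h[0] + x[1]*h[1] = 1
  r_xh[1] = x[0]*h[1] = 0
r_xh = [2, 1, 0] (for k = -1, ..., 1)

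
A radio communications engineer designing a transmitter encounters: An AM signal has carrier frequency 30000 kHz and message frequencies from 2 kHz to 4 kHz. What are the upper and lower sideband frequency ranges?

Upper sideband (USB) = fc + [fm_low, fm_high] = 30000 + [2, 4] = [30002, 30004] kHz
Lower sideband (LSB) = fc - [fm_high, fm_low] = 30000 - [4, 2] = [29996, 29998] kHz
Total occupied spectrum: 29996 kHz to 30004 kHz (plus carrier at 30000 kHz)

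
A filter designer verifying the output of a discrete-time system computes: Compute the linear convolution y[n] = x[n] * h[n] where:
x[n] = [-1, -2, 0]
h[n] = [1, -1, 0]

y[n] = sum_k x[k]*h[n-k]. Output length = len(x) + len(h) - 1 = 3 + 3 - 1 = 5.
y[0] = -1*1 = -1
y[1] = -2*1 + -1*-1 = -1
y[2] = 0*1 + -2*-1 + -1*0 = 2
y[3] = 0*-1 + -2*0 = 0
y[4] = 0*0 = 0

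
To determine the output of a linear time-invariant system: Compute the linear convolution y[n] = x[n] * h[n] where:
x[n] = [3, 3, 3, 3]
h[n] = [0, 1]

y[n] = sum_k x[k]*h[n-k]. Output length = len(x) + len(h) - 1 = 4 + 2 - 1 = 5.
y[0] = 3*0 = 0
y[1] = 3*0 + 3*1 = 3
y[2] = 3*0 + 3*1 = 3
y[3] = 3*0 + 3*1 = 3
y[4] = 3*1 = 3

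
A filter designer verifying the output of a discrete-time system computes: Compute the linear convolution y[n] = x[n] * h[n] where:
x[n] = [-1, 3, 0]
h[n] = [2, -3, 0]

y[n] = sum_k x[k]*h[n-k]. Output length = len(x) + len(h) - 1 = 3 + 3 - 1 = 5.
y[0] = -1*2 = -2
y[1] = 3*2 + -1*-3 = 9
y[2] = 0*2 + 3*-3 + -1*0 = -9
y[3] = 0*-3 + 3*0 = 0
y[4] = 0*0 = 0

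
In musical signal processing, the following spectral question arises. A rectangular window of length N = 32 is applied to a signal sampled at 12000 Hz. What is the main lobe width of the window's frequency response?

For a rectangular window of length N,
the main lobe width in frequency is 2*f_s/N.
= 2*12000/32 = 750 Hz
This determines the minimum frequency separation for resolving two sinusoids.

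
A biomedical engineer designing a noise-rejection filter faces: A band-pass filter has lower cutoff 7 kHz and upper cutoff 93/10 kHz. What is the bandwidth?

Bandwidth = f_high - f_low
= 93/10 kHz - 7 kHz = 23/10 kHz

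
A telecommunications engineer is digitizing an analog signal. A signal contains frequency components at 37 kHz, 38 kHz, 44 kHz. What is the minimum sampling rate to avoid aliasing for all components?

The highest frequency component is f_max = 44 kHz.
Nyquist rate = 2 * f_max = 2 * 44 kHz = 88 kHz.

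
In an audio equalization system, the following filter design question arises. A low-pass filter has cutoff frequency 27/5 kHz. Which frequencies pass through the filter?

A low-pass filter passes all frequencies below the cutoff frequency 27/5 kHz and attenuates higher frequencies.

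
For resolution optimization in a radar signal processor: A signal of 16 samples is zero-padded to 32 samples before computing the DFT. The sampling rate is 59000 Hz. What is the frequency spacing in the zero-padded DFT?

Original DFT: N = 16, resolution = f_s/N = 59000/16 = 7375/2 Hz
Zero-padded DFT: N = 32, resolution = f_s/N = 59000/32 = 7375/4 Hz
Zero-padding interpolates the spectrum (finer frequency grid)
but does NOT improve the true spectral resolution (ability to resolve close frequencies).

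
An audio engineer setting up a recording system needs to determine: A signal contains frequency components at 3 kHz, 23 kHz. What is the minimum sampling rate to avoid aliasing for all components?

The highest frequency component is f_max = 23 kHz.
Nyquist rate = 2 * f_max = 2 * 23 kHz = 46 kHz.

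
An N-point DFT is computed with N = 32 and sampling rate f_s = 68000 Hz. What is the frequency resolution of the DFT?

DFT frequency resolution = f_s / N
= 68000 / 32 = 2125 Hz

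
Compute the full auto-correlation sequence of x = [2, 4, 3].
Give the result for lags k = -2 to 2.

r_xx[k] = sum_m x[m]*x[m+k], indexed from 0, for k = -2 to 2:
  r_xx[-2] = x[2]*x[0] = 6
  r_xx[-1] = x[1]*x[0] + x[2]*x[1] = 20
  r_xx[0] = x[0]*x[0] + x[1]*x[1] + x[2]*x[2] = 29
  r_xx[1] = x[0]*x[1] + x[1]*x[2] = 20
  r_xx[2] = x[0]*x[2] = 6
r_xx = [6, 20, 29, 20, 6]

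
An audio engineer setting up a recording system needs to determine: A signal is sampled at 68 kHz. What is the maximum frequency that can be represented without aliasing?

The maximum frequency that can be represented without aliasing
is the Nyquist frequency: f_max = f_s / 2 = 68 kHz / 2 = 34 kHz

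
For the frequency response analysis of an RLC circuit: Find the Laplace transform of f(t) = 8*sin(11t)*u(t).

Standard pair: sin(wt)*u(t) <-> w/(s^2+w^2)
With w = 11: L{8*sin(11t)*u(t)} = 88/(s^2+121)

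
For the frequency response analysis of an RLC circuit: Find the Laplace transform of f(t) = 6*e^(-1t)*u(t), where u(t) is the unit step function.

Standard Laplace transform pair:
e^(-at)*u(t) <-> 1/(s+a)
With a = 1: L{6*e^(-1t)*u(t)} = 6/(s+1), ROC: Re(s) > -1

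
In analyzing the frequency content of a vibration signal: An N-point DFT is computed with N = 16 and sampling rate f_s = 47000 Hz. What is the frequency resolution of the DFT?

DFT frequency resolution = f_s / N
= 47000 / 16 = 5875/2 Hz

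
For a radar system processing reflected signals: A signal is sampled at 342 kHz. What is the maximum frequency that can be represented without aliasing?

The maximum frequency that can be represented without aliasing
is the Nyquist frequency: f_max = f_s / 2 = 342 kHz / 2 = 171 kHz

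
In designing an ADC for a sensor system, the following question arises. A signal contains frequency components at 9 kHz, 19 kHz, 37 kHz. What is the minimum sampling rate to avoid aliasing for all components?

The highest frequency component is f_max = 37 kHz.
Nyquist rate = 2 * f_max = 2 * 37 kHz = 74 kHz.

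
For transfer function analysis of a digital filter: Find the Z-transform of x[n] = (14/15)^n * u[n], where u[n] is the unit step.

The Z-transform of a^n * u[n] is z/(z-a) for |z| > |a|.
Here a = 14/15, so X(z) = z/(z - (14/15)) = 15z/(15z - 14)
ROC: |z| > 14/15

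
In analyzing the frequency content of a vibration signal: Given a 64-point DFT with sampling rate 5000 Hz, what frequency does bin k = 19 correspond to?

The frequency of DFT bin k is: f_k = k * f_s / N
f_19 = 19 * 5000 / 64 = 11875/8 Hz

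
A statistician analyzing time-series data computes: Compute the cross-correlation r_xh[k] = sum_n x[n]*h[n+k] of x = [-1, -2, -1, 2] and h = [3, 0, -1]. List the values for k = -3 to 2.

Both sequences indexed from 0 and zero outside their support.
Lags with overlap: k = -3 to 2.
  r_xh[-3] = x[3]*h[0] = 6
  r_xh[-2] = x[2]*h[0] + x[3]*h[1] = -3
  r_xh[-1] = x[1]*h[0] + x[2]*h[1] + x[3]*h[2] = -8
  r_xh[0] = x[0]*h[0] + x[1]*h[1] + x[2]*h[2] = -2
  r_xh[1] = x[0]*h[1] + x[1]*h[2] = 2
  r_xh[2] = x[0]*h[2] = 1
r_xh = [6, -3, -8, -2, 2, 1] (for k = -3, ..., 2)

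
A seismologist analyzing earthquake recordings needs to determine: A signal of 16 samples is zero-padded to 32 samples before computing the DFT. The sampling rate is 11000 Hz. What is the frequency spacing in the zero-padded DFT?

Original DFT: N = 16, resolution = f_s/N = 11000/16 = 1375/2 Hz
Zero-padded DFT: N = 32, resolution = f_s/N = 11000/32 = 1375/4 Hz
Zero-padding interpolates the spectrum (finer frequency grid)
but does NOT improve the true spectral resolution (ability to resolve close frequencies).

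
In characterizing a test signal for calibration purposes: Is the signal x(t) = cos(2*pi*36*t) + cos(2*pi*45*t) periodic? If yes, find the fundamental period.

f1 = 36 Hz, f2 = 45 Hz
Period T1 = 1/36, T2 = 1/45
Ratio T1/T2 = 45/36, which is rational.
The signal is periodic with fundamental period T = 1/GCD(36,45) = 1/9 s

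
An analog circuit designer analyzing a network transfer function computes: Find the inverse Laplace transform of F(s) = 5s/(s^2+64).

Standard pair: s/(s^2+w^2) <-> cos(wt)*u(t)
With k=5, w=8: f(t) = 5*cos(8t)*u(t)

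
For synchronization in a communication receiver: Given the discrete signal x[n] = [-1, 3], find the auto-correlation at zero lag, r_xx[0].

The auto-correlation at zero lag r_xx[0] equals the signal energy.
r_xx[0] = sum of x[n]^2 = (-1)^2 + 3^2
= 1 + 9 = 10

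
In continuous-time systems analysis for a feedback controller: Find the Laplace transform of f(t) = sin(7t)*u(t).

Standard pair: sin(wt)*u(t) <-> w/(s^2+w^2)
With w = 7: L{sin(7t)*u(t)} = 7/(s^2+49)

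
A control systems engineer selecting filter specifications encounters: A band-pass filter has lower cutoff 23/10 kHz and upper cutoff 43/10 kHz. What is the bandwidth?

Bandwidth = f_high - f_low
= 43/10 kHz - 23/10 kHz = 2 kHz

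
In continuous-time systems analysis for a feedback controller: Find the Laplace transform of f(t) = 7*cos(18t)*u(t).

Standard pair: cos(wt)*u(t) <-> s/(s^2+w^2)
With w = 18: L{7*cos(18t)*u(t)} = 7s/(s^2+324)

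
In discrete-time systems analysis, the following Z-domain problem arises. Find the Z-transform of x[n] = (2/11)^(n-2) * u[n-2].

Time-shifting property: if X(z) = Z{x[n]}, then Z{x[n-d]} = z^(-d) * X(z)
X(z) = z/(z - 2/11) for x[n] = (2/11)^n * u[n]
Z{x[n-2]} = z^(-2) * z/(z - 2/11) = z^(-1)/(z - 2/11)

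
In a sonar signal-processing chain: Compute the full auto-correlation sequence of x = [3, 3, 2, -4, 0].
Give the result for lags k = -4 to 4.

r_xx[k] = sum_m x[m]*x[m+k], indexed from 0, for k = -4 to 4:
  r_xx[-4] = x[4]*x[0] = 0
  r_xx[-3] = x[3]*x[0] + x[4]*x[1] = -12
  r_xx[-2] = x[2]*x[0] + x[3]*x[1] + x[4]*x[2] = -6
  r_xx[-1] = x[1]*x[0] + x[2]*x[1] + x[3]*x[2] + x[4]*x[3] = 7
  r_xx[0] = x[0]*x[0] + x[1]*x[1] + x[2]*x[2] + x[3]*x[3] + x[4]*x[4] = 38
  r_xx[1] = x[0]*x[1] + x[1]*x[2] + x[2]*x[3] + x[3]*x[4] = 7
  r_xx[2] = x[0]*x[2] + x[1]*x[3] + x[2]*x[4] = -6
  r_xx[3] = x[0]*x[3] + x[1]*x[4] = -12
  r_xx[4] = x[0]*x[4] = 0
r_xx = [0, -12, -6, 7, 38, 7, -6, -12, 0]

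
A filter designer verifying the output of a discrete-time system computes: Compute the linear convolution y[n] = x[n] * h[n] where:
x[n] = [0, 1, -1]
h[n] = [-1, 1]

y[n] = sum_k x[k]*h[n-k]. Output length = len(x) + len(h) - 1 = 3 + 2 - 1 = 4.
y[0] = 0*-1 = 0
y[1] = 1*-1 + 0*1 = -1
y[2] = -1*-1 + 1*1 = 2
y[3] = -1*1 = -1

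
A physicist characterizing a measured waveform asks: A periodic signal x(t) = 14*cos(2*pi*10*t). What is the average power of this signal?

Average power of A*cos(wt) is A^2/2.
P = 14^2 / 2 = 196/2 = 98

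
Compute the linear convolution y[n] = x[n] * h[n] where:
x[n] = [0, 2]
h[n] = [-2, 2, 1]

y[n] = sum_k x[k]*h[n-k]. Output length = len(x) + len(h) - 1 = 2 + 3 - 1 = 4.
y[0] = 0*-2 = 0
y[1] = 2*-2 + 0*2 = -4
y[2] = 2*2 + 0*1 = 4
y[3] = 2*1 = 2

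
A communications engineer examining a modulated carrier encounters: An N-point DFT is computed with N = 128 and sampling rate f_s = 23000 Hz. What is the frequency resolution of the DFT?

DFT frequency resolution = f_s / N
= 23000 / 128 = 2875/16 Hz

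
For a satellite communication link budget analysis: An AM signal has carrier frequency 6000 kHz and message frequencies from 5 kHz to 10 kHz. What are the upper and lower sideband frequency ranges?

Upper sideband (USB) = fc + [fm_low, fm_high] = 6000 + [5, 10] = [6005, 6010] kHz
Lower sideband (LSB) = fc - [fm_high, fm_low] = 6000 - [10, 5] = [5990, 5995] kHz
Total occupied spectrum: 5990 kHz to 6010 kHz (plus carrier at 6000 kHz)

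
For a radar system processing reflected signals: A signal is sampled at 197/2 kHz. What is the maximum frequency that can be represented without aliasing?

The maximum frequency that can be represented without aliasing
is the Nyquist frequency: f_max = f_s / 2 = 197/2 kHz / 2 = 197/4 kHz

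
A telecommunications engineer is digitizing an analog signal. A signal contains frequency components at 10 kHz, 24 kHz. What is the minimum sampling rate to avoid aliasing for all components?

The highest frequency component is f_max = 24 kHz.
Nyquist rate = 2 * f_max = 2 * 24 kHz = 48 kHz.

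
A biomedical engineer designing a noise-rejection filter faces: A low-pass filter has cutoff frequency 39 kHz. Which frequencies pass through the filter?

A low-pass filter passes all frequencies below the cutoff frequency 39 kHz and attenuates higher frequencies.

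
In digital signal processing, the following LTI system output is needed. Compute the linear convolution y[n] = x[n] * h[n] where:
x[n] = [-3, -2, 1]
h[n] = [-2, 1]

y[n] = sum_k x[k]*h[n-k]. Output length = len(x) + len(h) - 1 = 3 + 2 - 1 = 4.
y[0] = -3*-2 = 6
y[1] = -2*-2 + -3*1 = 1
y[2] = 1*-2 + -2*1 = -4
y[3] = 1*1 = 1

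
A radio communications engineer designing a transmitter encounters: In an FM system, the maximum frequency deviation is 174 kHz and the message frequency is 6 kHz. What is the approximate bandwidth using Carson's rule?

Carson's rule: BW = 2*(delta_f + f_m)
= 2*(174 + 6) kHz = 360 kHz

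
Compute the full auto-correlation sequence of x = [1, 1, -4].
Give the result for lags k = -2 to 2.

r_xx[k] = sum_m x[m]*x[m+k], indexed from 0, for k = -2 to 2:
  r_xx[-2] = x[2]*x[0] = -4
  r_xx[-1] = x[1]*x[0] + x[2]*x[1] = -3
  r_xx[0] = x[0]*x[0] + x[1]*x[1] + x[2]*x[2] = 18
  r_xx[1] = x[0]*x[1] + x[1]*x[2] = -3
  r_xx[2] = x[0]*x[2] = -4
r_xx = [-4, -3, 18, -3, -4]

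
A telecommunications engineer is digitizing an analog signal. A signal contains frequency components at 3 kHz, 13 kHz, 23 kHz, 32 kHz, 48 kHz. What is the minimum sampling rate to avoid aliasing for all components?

The highest frequency component is f_max = 48 kHz.
Nyquist rate = 2 * f_max = 2 * 48 kHz = 96 kHz.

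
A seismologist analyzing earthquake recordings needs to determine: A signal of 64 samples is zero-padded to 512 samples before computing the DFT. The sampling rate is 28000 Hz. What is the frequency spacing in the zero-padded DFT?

Original DFT: N = 64, resolution = f_s/N = 28000/64 = 875/2 Hz
Zero-padded DFT: N = 512, resolution = f_s/N = 28000/512 = 875/16 Hz
Zero-padding interpolates the spectrum (finer frequency grid)
but does NOT improve the true spectral resolution (ability to resolve close frequencies).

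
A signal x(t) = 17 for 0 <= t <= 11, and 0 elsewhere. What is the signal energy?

Energy = integral of |x(t)|^2 dt over the signal duration
= 17^2 * 11 = 289 * 11 = 3179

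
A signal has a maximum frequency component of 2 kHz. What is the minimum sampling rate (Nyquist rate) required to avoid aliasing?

By the Nyquist-Shannon sampling theorem,
the minimum sampling rate (Nyquist rate) must be at least 2 * f_max.
Nyquist rate = 2 * 2 kHz = 4 kHz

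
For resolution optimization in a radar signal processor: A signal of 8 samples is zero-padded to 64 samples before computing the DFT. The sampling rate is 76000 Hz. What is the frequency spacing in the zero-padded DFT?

Original DFT: N = 8, resolution = f_s/N = 76000/8 = 9500 Hz
Zero-padded DFT: N = 64, resolution = f_s/N = 76000/64 = 2375/2 Hz
Zero-padding interpolates the spectrum (finer frequency grid)
but does NOT improve the true spectral resolution (ability to resolve close frequencies).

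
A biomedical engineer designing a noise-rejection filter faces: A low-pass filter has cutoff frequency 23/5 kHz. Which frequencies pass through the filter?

A low-pass filter passes all frequencies below the cutoff frequency 23/5 kHz and attenuates higher frequencies.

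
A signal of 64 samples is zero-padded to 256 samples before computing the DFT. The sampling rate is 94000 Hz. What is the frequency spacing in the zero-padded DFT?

Original DFT: N = 64, resolution = f_s/N = 94000/64 = 5875/4 Hz
Zero-padded DFT: N = 256, resolution = f_s/N = 94000/256 = 5875/16 Hz
Zero-padding interpolates the spectrum (finer frequency grid)
but does NOT improve the true spectral resolution (ability to resolve close frequencies).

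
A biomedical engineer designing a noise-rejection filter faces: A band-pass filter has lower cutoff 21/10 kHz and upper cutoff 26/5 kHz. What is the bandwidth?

Bandwidth = f_high - f_low
= 26/5 kHz - 21/10 kHz = 31/10 kHz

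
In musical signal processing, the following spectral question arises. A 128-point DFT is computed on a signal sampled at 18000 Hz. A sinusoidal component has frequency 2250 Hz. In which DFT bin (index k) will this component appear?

DFT frequency resolution = f_s/N = 18000/128 = 1125/8 Hz
Bin index k = f_signal / resolution = 2250 / 1125/8 = 16
The signal frequency 2250 Hz falls in DFT bin k = 16.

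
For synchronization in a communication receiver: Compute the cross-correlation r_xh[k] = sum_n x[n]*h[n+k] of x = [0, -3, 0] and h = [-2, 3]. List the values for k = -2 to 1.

Both sequences indexed from 0 and zero outside their support.
Lags with overlap: k = -2 to 1.
  r_xh[-2] = x[2]*h[0] = 0
  r_xh[-1] = x[1]*h[0] + x[2]*h[1] = 6
  r_xh[0] = x[0]*h[0] + x[1]*h[1] = -9
  r_xh[1] = x[0]*h[1] = 0
r_xh = [0, 6, -9, 0] (for k = -2, ..., 1)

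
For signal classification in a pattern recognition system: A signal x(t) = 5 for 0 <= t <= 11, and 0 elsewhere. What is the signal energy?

Energy = integral of |x(t)|^2 dt over the signal duration
= 5^2 * 11 = 25 * 11 = 275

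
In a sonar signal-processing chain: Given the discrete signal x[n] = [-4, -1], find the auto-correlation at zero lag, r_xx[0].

The auto-correlation at zero lag r_xx[0] equals the signal energy.
r_xx[0] = sum of x[n]^2 = (-4)^2 + (-1)^2
= 16 + 1 = 17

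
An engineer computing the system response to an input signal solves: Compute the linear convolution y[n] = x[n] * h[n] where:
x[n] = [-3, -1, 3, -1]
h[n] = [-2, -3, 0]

y[n] = sum_k x[k]*h[n-k]. Output length = len(x) + len(h) - 1 = 4 + 3 - 1 = 6.
y[0] = -3*-2 = 6
y[1] = -1*-2 + -3*-3 = 11
y[2] = 3*-2 + -1*-3 + -3*0 = -3
y[3] = -1*-2 + 3*-3 + -1*0 = -7
y[4] = -1*-3 + 3*0 = 3
y[5] = -1*0 = 0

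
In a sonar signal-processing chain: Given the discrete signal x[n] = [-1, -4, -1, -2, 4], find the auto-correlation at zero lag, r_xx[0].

The auto-correlation at zero lag r_xx[0] equals the signal energy.
r_xx[0] = sum of x[n]^2 = (-1)^2 + (-4)^2 + (-1)^2 + (-2)^2 + 4^2
= 1 + 16 + 1 + 4 + 16 = 38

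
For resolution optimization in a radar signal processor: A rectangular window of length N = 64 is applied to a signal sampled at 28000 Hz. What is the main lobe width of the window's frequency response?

For a rectangular window of length N,
the main lobe width in frequency is 2*f_s/N.
= 2*28000/64 = 875 Hz
This determines the minimum frequency separation for resolving two sinusoids.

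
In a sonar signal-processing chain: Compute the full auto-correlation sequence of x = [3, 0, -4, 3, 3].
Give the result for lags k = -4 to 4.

r_xx[k] = sum_m x[m]*x[m+k], indexed from 0, for k = -4 to 4:
  r_xx[-4] = x[4]*x[0] = 9
  r_xx[-3] = x[3]*x[0] + x[4]*x[1] = 9
  r_xx[-2] = x[2]*x[0] + x[3]*x[1] + x[4]*x[2] = -24
  r_xx[-1] = x[1]*x[0] + x[2]*x[1] + x[3]*x[2] + x[4]*x[3] = -3
  r_xx[0] = x[0]*x[0] + x[1]*x[1] + x[2]*x[2] + x[3]*x[3] + x[4]*x[4] = 43
  r_xx[1] = x[0]*x[1] + x[1]*x[2] + x[2]*x[3] + x[3]*x[4] = -3
  r_xx[2] = x[0]*x[2] + x[1]*x[3] + x[2]*x[4] = -24
  r_xx[3] = x[0]*x[3] + x[1]*x[4] = 9
  r_xx[4] = x[0]*x[4] = 9
r_xx = [9, 9, -24, -3, 43, -3, -24, 9, 9]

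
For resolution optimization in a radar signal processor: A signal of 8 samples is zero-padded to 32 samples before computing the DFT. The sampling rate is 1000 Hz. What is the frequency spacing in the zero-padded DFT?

Original DFT: N = 8, resolution = f_s/N = 1000/8 = 125 Hz
Zero-padded DFT: N = 32, resolution = f_s/N = 1000/32 = 125/4 Hz
Zero-padding interpolates the spectrum (finer frequency grid)
but does NOT improve the true spectral resolution (ability to resolve close frequencies).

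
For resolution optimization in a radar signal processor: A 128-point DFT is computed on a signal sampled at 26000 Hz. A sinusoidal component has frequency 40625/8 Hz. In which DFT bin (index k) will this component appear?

DFT frequency resolution = f_s/N = 26000/128 = 1625/8 Hz
Bin index k = f_signal / resolution = 40625/8 / 1625/8 = 25
The signal frequency 40625/8 Hz falls in DFT bin k = 25.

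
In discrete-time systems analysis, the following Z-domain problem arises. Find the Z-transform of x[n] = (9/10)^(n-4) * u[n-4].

Time-shifting property: if X(z) = Z{x[n]}, then Z{x[n-d]} = z^(-d) * X(z)
X(z) = z/(z - 9/10) for x[n] = (9/10)^n * u[n]
Z{x[n-4]} = z^(-4) * z/(z - 9/10) = z^(-3)/(z - 9/10)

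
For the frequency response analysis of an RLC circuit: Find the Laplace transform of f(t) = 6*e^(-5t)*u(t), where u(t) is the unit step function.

Standard Laplace transform pair:
e^(-at)*u(t) <-> 1/(s+a)
With a = 5: L{6*e^(-5t)*u(t)} = 6/(s+5), ROC: Re(s) > -5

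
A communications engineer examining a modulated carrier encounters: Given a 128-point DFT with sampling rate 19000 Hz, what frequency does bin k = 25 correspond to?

The frequency of DFT bin k is: f_k = k * f_s / N
f_25 = 25 * 19000 / 128 = 59375/16 Hz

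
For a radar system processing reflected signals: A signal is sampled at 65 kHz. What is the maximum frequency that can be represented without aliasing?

The maximum frequency that can be represented without aliasing
is the Nyquist frequency: f_max = f_s / 2 = 65 kHz / 2 = 65/2 kHz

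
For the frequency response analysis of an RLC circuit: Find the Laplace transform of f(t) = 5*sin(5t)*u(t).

Standard pair: sin(wt)*u(t) <-> w/(s^2+w^2)
With w = 5: L{5*sin(5t)*u(t)} = 25/(s^2+25)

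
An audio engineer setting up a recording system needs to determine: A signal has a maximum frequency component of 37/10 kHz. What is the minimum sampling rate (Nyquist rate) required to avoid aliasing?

By the Nyquist-Shannon sampling theorem,
the minimum sampling rate (Nyquist rate) must be at least 2 * f_max.
Nyquist rate = 2 * 37/10 kHz = 37/5 kHz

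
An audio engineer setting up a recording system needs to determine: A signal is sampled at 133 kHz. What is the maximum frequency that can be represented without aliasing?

The maximum frequency that can be represented without aliasing
is the Nyquist frequency: f_max = f_s / 2 = 133 kHz / 2 = 133/2 kHz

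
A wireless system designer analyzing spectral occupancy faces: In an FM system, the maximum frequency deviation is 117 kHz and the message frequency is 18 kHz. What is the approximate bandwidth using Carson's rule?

Carson's rule: BW = 2*(delta_f + f_m)
= 2*(117 + 18) kHz = 270 kHz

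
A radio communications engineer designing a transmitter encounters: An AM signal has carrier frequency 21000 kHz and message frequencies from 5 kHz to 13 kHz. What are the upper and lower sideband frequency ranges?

Upper sideband (USB) = fc + [fm_low, fm_high] = 21000 + [5, 13] = [21005, 21013] kHz
Lower sideband (LSB) = fc - [fm_high, fm_low] = 21000 - [13, 5] = [20987, 20995] kHz
Total occupied spectrum: 20987 kHz to 21013 kHz (plus carrier at 21000 kHz)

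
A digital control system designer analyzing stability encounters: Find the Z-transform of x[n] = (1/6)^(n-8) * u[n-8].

Time-shifting property: if X(z) = Z{x[n]}, then Z{x[n-d]} = z^(-d) * X(z)
X(z) = z/(z - 1/6) for x[n] = (1/6)^n * u[n]
Z{x[n-8]} = z^(-8) * z/(z - 1/6) = z^(-7)/(z - 1/6)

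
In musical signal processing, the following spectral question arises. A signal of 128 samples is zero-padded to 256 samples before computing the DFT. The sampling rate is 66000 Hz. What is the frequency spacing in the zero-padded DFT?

Original DFT: N = 128, resolution = f_s/N = 66000/128 = 4125/8 Hz
Zero-padded DFT: N = 256, resolution = f_s/N = 66000/256 = 4125/16 Hz
Zero-padding interpolates the spectrum (finer frequency grid)
but does NOT improve the true spectral resolution (ability to resolve close frequencies).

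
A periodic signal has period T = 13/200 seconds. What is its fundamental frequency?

The fundamental frequency is the reciprocal of the period.
f = 1/T = 1/(13/200) = 200/13 Hz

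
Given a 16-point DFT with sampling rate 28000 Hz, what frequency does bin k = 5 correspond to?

The frequency of DFT bin k is: f_k = k * f_s / N
f_5 = 5 * 28000 / 16 = 8750 Hz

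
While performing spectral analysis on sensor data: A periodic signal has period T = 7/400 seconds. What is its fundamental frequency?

The fundamental frequency is the reciprocal of the period.
f = 1/T = 1/(7/400) = 400/7 Hz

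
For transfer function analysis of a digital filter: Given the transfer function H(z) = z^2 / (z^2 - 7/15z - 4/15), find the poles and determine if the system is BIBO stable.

Poles are roots of the denominator: z^2 - 7/15z - 4/15 = 0.
Quadratic formula: z = [-(-7/15) +/- sqrt((-7/15)^2 - 4*(-4/15))] / 2
Discriminant = 49/225 + 16/15 = 289/225; sqrt = 17/15.
z = (7/15 +/- 17/15) / 2 => z = 4/5 or z = -1/3.
|p1| = 4/5, |p2| = 1/3.
For BIBO stability, all poles must lie inside the unit circle (|p| < 1).
System is STABLE since both |p| < 1.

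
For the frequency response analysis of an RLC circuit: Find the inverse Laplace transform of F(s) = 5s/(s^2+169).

Standard pair: s/(s^2+w^2) <-> cos(wt)*u(t)
With k=5, w=13: f(t) = 5*cos(13t)*u(t)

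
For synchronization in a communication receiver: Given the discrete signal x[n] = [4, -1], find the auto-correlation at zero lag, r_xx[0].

The auto-correlation at zero lag r_xx[0] equals the signal energy.
r_xx[0] = sum of x[n]^2 = 4^2 + (-1)^2
= 16 + 1 = 17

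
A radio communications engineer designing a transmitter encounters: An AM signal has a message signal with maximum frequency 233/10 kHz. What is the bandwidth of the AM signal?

In AM (double-sideband), the bandwidth is twice the message frequency.
BW = 2 * f_m = 2 * 233/10 kHz = 233/5 kHz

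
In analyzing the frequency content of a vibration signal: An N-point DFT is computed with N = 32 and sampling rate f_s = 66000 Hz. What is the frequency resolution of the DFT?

DFT frequency resolution = f_s / N
= 66000 / 32 = 4125/2 Hz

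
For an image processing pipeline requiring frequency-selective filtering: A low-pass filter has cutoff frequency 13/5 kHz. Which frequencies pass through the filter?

A low-pass filter passes all frequencies below the cutoff frequency 13/5 kHz and attenuates higher frequencies.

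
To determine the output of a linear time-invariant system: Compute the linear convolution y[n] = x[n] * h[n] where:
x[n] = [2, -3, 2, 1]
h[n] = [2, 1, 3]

y[n] = sum_k x[k]*h[n-k]. Output length = len(x) + len(h) - 1 = 4 + 3 - 1 = 6.
y[0] = 2*2 = 4
y[1] = -3*2 + 2*1 = -4
y[2] = 2*2 + -3*1 + 2*3 = 7
y[3] = 1*2 + 2*1 + -3*3 = -5
y[4] = 1*1 + 2*3 = 7
y[5] = 1*3 = 3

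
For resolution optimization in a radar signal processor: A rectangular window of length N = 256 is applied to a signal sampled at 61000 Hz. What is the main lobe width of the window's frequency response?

For a rectangular window of length N,
the main lobe width in frequency is 2*f_s/N.
= 2*61000/256 = 7625/16 Hz
This determines the minimum frequency separation for resolving two sinusoids.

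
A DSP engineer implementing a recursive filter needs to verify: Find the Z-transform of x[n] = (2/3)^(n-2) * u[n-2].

Time-shifting property: if X(z) = Z{x[n]}, then Z{x[n-d]} = z^(-d) * X(z)
X(z) = z/(z - 2/3) for x[n] = (2/3)^n * u[n]
Z{x[n-2]} = z^(-2) * z/(z - 2/3) = z^(-1)/(z - 2/3)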